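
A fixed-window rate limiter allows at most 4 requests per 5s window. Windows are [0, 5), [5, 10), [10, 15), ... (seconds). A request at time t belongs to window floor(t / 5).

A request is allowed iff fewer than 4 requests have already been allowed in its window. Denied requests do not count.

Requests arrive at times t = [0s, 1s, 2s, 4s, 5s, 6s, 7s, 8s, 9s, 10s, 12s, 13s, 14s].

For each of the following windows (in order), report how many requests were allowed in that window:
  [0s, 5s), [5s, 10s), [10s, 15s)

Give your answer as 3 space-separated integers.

Answer: 4 4 4

Derivation:
Processing requests:
  req#1 t=0s (window 0): ALLOW
  req#2 t=1s (window 0): ALLOW
  req#3 t=2s (window 0): ALLOW
  req#4 t=4s (window 0): ALLOW
  req#5 t=5s (window 1): ALLOW
  req#6 t=6s (window 1): ALLOW
  req#7 t=7s (window 1): ALLOW
  req#8 t=8s (window 1): ALLOW
  req#9 t=9s (window 1): DENY
  req#10 t=10s (window 2): ALLOW
  req#11 t=12s (window 2): ALLOW
  req#12 t=13s (window 2): ALLOW
  req#13 t=14s (window 2): ALLOW

Allowed counts by window: 4 4 4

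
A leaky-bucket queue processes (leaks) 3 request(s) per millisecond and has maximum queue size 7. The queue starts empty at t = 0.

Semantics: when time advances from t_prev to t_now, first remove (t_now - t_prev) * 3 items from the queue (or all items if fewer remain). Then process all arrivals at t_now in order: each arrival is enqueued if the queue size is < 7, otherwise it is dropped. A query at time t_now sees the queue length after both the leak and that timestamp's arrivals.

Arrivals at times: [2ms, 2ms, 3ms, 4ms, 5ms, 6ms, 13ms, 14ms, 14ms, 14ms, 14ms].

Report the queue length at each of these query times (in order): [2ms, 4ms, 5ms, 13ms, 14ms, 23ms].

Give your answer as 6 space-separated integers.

Answer: 2 1 1 1 4 0

Derivation:
Queue lengths at query times:
  query t=2ms: backlog = 2
  query t=4ms: backlog = 1
  query t=5ms: backlog = 1
  query t=13ms: backlog = 1
  query t=14ms: backlog = 4
  query t=23ms: backlog = 0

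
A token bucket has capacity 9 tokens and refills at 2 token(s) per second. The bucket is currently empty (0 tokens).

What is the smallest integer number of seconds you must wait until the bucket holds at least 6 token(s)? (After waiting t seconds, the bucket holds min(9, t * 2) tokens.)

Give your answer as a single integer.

Need t * 2 >= 6, so t >= 6/2.
Smallest integer t = ceil(6/2) = 3.

Answer: 3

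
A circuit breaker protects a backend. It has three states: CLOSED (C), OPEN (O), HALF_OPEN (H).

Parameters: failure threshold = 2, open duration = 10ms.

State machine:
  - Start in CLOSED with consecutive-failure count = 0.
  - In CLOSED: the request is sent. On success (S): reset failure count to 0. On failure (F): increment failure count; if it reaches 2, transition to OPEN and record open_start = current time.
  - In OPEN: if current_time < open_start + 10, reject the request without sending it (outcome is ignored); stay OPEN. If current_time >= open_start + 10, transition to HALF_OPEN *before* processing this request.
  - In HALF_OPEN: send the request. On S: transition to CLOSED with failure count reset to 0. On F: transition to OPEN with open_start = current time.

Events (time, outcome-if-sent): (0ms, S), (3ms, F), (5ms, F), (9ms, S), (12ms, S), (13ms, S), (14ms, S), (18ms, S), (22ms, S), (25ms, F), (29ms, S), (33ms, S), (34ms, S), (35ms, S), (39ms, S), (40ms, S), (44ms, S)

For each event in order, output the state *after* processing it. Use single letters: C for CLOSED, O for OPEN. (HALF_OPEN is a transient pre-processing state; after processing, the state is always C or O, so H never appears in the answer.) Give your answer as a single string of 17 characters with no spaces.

Answer: CCOOOOOCCCCCCCCCC

Derivation:
State after each event:
  event#1 t=0ms outcome=S: state=CLOSED
  event#2 t=3ms outcome=F: state=CLOSED
  event#3 t=5ms outcome=F: state=OPEN
  event#4 t=9ms outcome=S: state=OPEN
  event#5 t=12ms outcome=S: state=OPEN
  event#6 t=13ms outcome=S: state=OPEN
  event#7 t=14ms outcome=S: state=OPEN
  event#8 t=18ms outcome=S: state=CLOSED
  event#9 t=22ms outcome=S: state=CLOSED
  event#10 t=25ms outcome=F: state=CLOSED
  event#11 t=29ms outcome=S: state=CLOSED
  event#12 t=33ms outcome=S: state=CLOSED
  event#13 t=34ms outcome=S: state=CLOSED
  event#14 t=35ms outcome=S: state=CLOSED
  event#15 t=39ms outcome=S: state=CLOSED
  event#16 t=40ms outcome=S: state=CLOSED
  event#17 t=44ms outcome=S: state=CLOSED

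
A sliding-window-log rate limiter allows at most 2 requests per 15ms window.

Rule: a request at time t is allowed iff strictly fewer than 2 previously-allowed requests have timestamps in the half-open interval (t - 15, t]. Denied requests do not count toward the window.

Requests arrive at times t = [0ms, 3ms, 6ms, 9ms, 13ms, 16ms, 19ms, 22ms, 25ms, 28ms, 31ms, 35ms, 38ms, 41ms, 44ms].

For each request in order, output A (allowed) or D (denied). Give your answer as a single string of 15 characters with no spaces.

Tracking allowed requests in the window:
  req#1 t=0ms: ALLOW
  req#2 t=3ms: ALLOW
  req#3 t=6ms: DENY
  req#4 t=9ms: DENY
  req#5 t=13ms: DENY
  req#6 t=16ms: ALLOW
  req#7 t=19ms: ALLOW
  req#8 t=22ms: DENY
  req#9 t=25ms: DENY
  req#10 t=28ms: DENY
  req#11 t=31ms: ALLOW
  req#12 t=35ms: ALLOW
  req#13 t=38ms: DENY
  req#14 t=41ms: DENY
  req#15 t=44ms: DENY

Answer: AADDDAADDDAADDD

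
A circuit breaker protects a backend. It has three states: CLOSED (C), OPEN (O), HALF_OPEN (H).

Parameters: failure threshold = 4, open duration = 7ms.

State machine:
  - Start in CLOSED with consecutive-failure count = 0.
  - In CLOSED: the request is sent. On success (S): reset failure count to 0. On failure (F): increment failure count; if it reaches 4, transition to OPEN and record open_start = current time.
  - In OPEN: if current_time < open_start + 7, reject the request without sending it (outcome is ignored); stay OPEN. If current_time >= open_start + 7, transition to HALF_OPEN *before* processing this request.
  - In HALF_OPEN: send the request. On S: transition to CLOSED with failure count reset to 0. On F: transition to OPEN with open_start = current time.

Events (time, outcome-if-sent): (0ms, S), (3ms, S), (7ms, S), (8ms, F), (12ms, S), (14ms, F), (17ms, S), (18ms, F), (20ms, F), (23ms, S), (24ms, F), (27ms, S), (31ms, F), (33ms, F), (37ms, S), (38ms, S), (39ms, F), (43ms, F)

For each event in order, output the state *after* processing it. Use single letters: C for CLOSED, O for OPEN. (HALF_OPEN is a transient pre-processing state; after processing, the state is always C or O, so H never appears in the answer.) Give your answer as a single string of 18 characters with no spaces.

State after each event:
  event#1 t=0ms outcome=S: state=CLOSED
  event#2 t=3ms outcome=S: state=CLOSED
  event#3 t=7ms outcome=S: state=CLOSED
  event#4 t=8ms outcome=F: state=CLOSED
  event#5 t=12ms outcome=S: state=CLOSED
  event#6 t=14ms outcome=F: state=CLOSED
  event#7 t=17ms outcome=S: state=CLOSED
  event#8 t=18ms outcome=F: state=CLOSED
  event#9 t=20ms outcome=F: state=CLOSED
  event#10 t=23ms outcome=S: state=CLOSED
  event#11 t=24ms outcome=F: state=CLOSED
  event#12 t=27ms outcome=S: state=CLOSED
  event#13 t=31ms outcome=F: state=CLOSED
  event#14 t=33ms outcome=F: state=CLOSED
  event#15 t=37ms outcome=S: state=CLOSED
  event#16 t=38ms outcome=S: state=CLOSED
  event#17 t=39ms outcome=F: state=CLOSED
  event#18 t=43ms outcome=F: state=CLOSED

Answer: CCCCCCCCCCCCCCCCCC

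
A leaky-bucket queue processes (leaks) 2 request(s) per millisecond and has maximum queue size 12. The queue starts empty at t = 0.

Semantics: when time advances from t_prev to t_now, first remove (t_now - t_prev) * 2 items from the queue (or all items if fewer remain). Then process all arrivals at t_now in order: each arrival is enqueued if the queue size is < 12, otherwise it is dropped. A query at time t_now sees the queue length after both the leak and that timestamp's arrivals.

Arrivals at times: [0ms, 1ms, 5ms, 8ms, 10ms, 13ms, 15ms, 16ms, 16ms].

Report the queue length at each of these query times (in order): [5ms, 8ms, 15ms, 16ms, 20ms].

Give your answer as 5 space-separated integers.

Answer: 1 1 1 2 0

Derivation:
Queue lengths at query times:
  query t=5ms: backlog = 1
  query t=8ms: backlog = 1
  query t=15ms: backlog = 1
  query t=16ms: backlog = 2
  query t=20ms: backlog = 0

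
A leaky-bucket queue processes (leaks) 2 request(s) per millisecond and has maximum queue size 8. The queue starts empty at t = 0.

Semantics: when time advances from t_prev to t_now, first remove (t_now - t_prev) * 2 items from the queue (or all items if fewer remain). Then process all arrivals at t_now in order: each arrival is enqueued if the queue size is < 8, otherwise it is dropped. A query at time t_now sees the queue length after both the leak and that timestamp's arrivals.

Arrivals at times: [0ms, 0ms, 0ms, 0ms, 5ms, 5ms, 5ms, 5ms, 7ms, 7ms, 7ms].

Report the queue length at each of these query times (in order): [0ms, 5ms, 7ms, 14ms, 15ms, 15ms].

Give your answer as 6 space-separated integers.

Answer: 4 4 3 0 0 0

Derivation:
Queue lengths at query times:
  query t=0ms: backlog = 4
  query t=5ms: backlog = 4
  query t=7ms: backlog = 3
  query t=14ms: backlog = 0
  query t=15ms: backlog = 0
  query t=15ms: backlog = 0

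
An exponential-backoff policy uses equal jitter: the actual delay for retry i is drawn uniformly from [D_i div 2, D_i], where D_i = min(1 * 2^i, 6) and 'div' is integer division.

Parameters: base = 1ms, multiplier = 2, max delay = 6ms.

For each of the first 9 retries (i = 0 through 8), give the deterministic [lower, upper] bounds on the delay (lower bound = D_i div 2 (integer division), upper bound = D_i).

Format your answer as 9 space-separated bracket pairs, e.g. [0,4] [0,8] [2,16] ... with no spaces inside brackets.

Computing bounds per retry:
  i=0: D_i=min(1*2^0,6)=1, bounds=[0,1]
  i=1: D_i=min(1*2^1,6)=2, bounds=[1,2]
  i=2: D_i=min(1*2^2,6)=4, bounds=[2,4]
  i=3: D_i=min(1*2^3,6)=6, bounds=[3,6]
  i=4: D_i=min(1*2^4,6)=6, bounds=[3,6]
  i=5: D_i=min(1*2^5,6)=6, bounds=[3,6]
  i=6: D_i=min(1*2^6,6)=6, bounds=[3,6]
  i=7: D_i=min(1*2^7,6)=6, bounds=[3,6]
  i=8: D_i=min(1*2^8,6)=6, bounds=[3,6]

Answer: [0,1] [1,2] [2,4] [3,6] [3,6] [3,6] [3,6] [3,6] [3,6]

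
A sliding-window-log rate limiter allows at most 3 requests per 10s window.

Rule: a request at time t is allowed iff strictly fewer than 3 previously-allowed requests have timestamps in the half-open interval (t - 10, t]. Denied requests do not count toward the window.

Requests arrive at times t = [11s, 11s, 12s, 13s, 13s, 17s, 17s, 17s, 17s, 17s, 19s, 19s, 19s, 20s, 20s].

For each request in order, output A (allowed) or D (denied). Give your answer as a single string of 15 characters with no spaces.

Tracking allowed requests in the window:
  req#1 t=11s: ALLOW
  req#2 t=11s: ALLOW
  req#3 t=12s: ALLOW
  req#4 t=13s: DENY
  req#5 t=13s: DENY
  req#6 t=17s: DENY
  req#7 t=17s: DENY
  req#8 t=17s: DENY
  req#9 t=17s: DENY
  req#10 t=17s: DENY
  req#11 t=19s: DENY
  req#12 t=19s: DENY
  req#13 t=19s: DENY
  req#14 t=20s: DENY
  req#15 t=20s: DENY

Answer: AAADDDDDDDDDDDD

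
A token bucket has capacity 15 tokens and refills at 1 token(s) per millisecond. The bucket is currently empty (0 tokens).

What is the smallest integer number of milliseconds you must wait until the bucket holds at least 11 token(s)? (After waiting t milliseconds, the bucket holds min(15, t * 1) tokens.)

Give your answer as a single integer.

Answer: 11

Derivation:
Need t * 1 >= 11, so t >= 11/1.
Smallest integer t = ceil(11/1) = 11.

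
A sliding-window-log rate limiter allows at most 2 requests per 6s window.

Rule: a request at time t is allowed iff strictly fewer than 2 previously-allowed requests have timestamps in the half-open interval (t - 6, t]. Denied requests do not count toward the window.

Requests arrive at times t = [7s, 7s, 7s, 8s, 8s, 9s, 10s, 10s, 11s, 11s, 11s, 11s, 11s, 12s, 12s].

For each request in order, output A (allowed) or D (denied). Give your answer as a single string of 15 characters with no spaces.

Answer: AADDDDDDDDDDDDD

Derivation:
Tracking allowed requests in the window:
  req#1 t=7s: ALLOW
  req#2 t=7s: ALLOW
  req#3 t=7s: DENY
  req#4 t=8s: DENY
  req#5 t=8s: DENY
  req#6 t=9s: DENY
  req#7 t=10s: DENY
  req#8 t=10s: DENY
  req#9 t=11s: DENY
  req#10 t=11s: DENY
  req#11 t=11s: DENY
  req#12 t=11s: DENY
  req#13 t=11s: DENY
  req#14 t=12s: DENY
  req#15 t=12s: DENY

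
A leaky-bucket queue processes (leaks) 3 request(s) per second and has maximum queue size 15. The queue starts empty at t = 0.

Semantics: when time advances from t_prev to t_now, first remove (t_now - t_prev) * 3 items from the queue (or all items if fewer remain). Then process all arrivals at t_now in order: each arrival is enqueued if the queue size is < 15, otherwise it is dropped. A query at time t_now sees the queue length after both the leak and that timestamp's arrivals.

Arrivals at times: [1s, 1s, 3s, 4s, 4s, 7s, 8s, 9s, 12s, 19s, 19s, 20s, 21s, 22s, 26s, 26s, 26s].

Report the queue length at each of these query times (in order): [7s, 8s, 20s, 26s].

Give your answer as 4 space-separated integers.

Queue lengths at query times:
  query t=7s: backlog = 1
  query t=8s: backlog = 1
  query t=20s: backlog = 1
  query t=26s: backlog = 3

Answer: 1 1 1 3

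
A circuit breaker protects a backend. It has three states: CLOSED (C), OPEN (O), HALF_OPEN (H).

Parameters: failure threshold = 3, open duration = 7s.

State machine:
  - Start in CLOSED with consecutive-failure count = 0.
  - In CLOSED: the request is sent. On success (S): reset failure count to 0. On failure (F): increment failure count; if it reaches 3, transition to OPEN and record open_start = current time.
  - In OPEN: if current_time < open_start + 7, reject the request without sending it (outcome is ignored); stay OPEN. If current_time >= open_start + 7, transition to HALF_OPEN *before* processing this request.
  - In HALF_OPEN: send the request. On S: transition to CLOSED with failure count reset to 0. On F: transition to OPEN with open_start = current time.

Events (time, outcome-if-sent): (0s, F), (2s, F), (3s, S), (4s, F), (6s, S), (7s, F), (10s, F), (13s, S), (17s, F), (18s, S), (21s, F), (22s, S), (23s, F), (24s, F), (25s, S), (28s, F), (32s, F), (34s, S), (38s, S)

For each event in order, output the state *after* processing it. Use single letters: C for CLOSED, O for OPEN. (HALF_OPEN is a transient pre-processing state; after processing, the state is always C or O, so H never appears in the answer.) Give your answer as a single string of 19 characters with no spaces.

Answer: CCCCCCCCCCCCCCCCCCC

Derivation:
State after each event:
  event#1 t=0s outcome=F: state=CLOSED
  event#2 t=2s outcome=F: state=CLOSED
  event#3 t=3s outcome=S: state=CLOSED
  event#4 t=4s outcome=F: state=CLOSED
  event#5 t=6s outcome=S: state=CLOSED
  event#6 t=7s outcome=F: state=CLOSED
  event#7 t=10s outcome=F: state=CLOSED
  event#8 t=13s outcome=S: state=CLOSED
  event#9 t=17s outcome=F: state=CLOSED
  event#10 t=18s outcome=S: state=CLOSED
  event#11 t=21s outcome=F: state=CLOSED
  event#12 t=22s outcome=S: state=CLOSED
  event#13 t=23s outcome=F: state=CLOSED
  event#14 t=24s outcome=F: state=CLOSED
  event#15 t=25s outcome=S: state=CLOSED
  event#16 t=28s outcome=F: state=CLOSED
  event#17 t=32s outcome=F: state=CLOSED
  event#18 t=34s outcome=S: state=CLOSED
  event#19 t=38s outcome=S: state=CLOSED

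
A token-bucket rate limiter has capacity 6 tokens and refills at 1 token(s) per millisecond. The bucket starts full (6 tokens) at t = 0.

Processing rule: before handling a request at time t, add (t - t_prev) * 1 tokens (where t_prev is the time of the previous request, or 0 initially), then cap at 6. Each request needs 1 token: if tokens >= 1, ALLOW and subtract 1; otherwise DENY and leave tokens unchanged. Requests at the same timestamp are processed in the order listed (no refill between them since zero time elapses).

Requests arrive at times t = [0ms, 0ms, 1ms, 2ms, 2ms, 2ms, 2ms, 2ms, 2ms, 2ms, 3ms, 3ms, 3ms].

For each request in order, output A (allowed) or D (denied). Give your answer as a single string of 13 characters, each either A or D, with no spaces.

Answer: AAAAAAAADDADD

Derivation:
Simulating step by step:
  req#1 t=0ms: ALLOW
  req#2 t=0ms: ALLOW
  req#3 t=1ms: ALLOW
  req#4 t=2ms: ALLOW
  req#5 t=2ms: ALLOW
  req#6 t=2ms: ALLOW
  req#7 t=2ms: ALLOW
  req#8 t=2ms: ALLOW
  req#9 t=2ms: DENY
  req#10 t=2ms: DENY
  req#11 t=3ms: ALLOW
  req#12 t=3ms: DENY
  req#13 t=3ms: DENY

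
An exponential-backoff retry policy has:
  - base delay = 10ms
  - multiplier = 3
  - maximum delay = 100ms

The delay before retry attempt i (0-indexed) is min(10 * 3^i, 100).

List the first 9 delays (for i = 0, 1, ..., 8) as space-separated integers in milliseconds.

Answer: 10 30 90 100 100 100 100 100 100

Derivation:
Computing each delay:
  i=0: min(10*3^0, 100) = 10
  i=1: min(10*3^1, 100) = 30
  i=2: min(10*3^2, 100) = 90
  i=3: min(10*3^3, 100) = 100
  i=4: min(10*3^4, 100) = 100
  i=5: min(10*3^5, 100) = 100
  i=6: min(10*3^6, 100) = 100
  i=7: min(10*3^7, 100) = 100
  i=8: min(10*3^8, 100) = 100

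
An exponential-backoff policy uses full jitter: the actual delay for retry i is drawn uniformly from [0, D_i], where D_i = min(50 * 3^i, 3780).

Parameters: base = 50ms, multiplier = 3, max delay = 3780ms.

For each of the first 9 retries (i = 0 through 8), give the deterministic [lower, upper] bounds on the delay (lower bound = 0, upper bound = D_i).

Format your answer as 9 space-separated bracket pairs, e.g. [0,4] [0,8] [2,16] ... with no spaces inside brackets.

Computing bounds per retry:
  i=0: D_i=min(50*3^0,3780)=50, bounds=[0,50]
  i=1: D_i=min(50*3^1,3780)=150, bounds=[0,150]
  i=2: D_i=min(50*3^2,3780)=450, bounds=[0,450]
  i=3: D_i=min(50*3^3,3780)=1350, bounds=[0,1350]
  i=4: D_i=min(50*3^4,3780)=3780, bounds=[0,3780]
  i=5: D_i=min(50*3^5,3780)=3780, bounds=[0,3780]
  i=6: D_i=min(50*3^6,3780)=3780, bounds=[0,3780]
  i=7: D_i=min(50*3^7,3780)=3780, bounds=[0,3780]
  i=8: D_i=min(50*3^8,3780)=3780, bounds=[0,3780]

Answer: [0,50] [0,150] [0,450] [0,1350] [0,3780] [0,3780] [0,3780] [0,3780] [0,3780]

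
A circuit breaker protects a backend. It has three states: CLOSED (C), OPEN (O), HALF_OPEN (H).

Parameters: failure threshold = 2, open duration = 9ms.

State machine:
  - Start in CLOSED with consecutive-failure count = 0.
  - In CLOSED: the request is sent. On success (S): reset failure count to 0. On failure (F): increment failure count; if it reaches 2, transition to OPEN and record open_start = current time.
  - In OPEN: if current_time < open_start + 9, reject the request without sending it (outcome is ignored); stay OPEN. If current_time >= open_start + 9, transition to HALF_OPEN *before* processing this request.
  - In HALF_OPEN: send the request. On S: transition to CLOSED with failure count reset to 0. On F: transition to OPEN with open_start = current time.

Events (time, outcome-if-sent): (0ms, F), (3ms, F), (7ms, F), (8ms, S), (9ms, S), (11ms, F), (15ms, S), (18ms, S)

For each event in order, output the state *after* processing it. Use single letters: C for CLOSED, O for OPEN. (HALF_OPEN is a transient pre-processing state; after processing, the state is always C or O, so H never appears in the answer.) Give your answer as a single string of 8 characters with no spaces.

State after each event:
  event#1 t=0ms outcome=F: state=CLOSED
  event#2 t=3ms outcome=F: state=OPEN
  event#3 t=7ms outcome=F: state=OPEN
  event#4 t=8ms outcome=S: state=OPEN
  event#5 t=9ms outcome=S: state=OPEN
  event#6 t=11ms outcome=F: state=OPEN
  event#7 t=15ms outcome=S: state=CLOSED
  event#8 t=18ms outcome=S: state=CLOSED

Answer: COOOOOCC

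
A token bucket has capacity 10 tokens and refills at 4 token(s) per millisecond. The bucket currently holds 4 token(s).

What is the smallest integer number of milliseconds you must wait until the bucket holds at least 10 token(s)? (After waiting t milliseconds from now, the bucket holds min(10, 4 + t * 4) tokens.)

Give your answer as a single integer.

Need 4 + t * 4 >= 10, so t >= 6/4.
Smallest integer t = ceil(6/4) = 2.

Answer: 2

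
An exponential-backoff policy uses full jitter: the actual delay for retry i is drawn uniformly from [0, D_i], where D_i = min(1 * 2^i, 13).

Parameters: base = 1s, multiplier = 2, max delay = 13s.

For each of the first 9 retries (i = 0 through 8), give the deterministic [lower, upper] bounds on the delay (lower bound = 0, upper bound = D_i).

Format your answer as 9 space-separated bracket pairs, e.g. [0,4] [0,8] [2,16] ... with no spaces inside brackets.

Computing bounds per retry:
  i=0: D_i=min(1*2^0,13)=1, bounds=[0,1]
  i=1: D_i=min(1*2^1,13)=2, bounds=[0,2]
  i=2: D_i=min(1*2^2,13)=4, bounds=[0,4]
  i=3: D_i=min(1*2^3,13)=8, bounds=[0,8]
  i=4: D_i=min(1*2^4,13)=13, bounds=[0,13]
  i=5: D_i=min(1*2^5,13)=13, bounds=[0,13]
  i=6: D_i=min(1*2^6,13)=13, bounds=[0,13]
  i=7: D_i=min(1*2^7,13)=13, bounds=[0,13]
  i=8: D_i=min(1*2^8,13)=13, bounds=[0,13]

Answer: [0,1] [0,2] [0,4] [0,8] [0,13] [0,13] [0,13] [0,13] [0,13]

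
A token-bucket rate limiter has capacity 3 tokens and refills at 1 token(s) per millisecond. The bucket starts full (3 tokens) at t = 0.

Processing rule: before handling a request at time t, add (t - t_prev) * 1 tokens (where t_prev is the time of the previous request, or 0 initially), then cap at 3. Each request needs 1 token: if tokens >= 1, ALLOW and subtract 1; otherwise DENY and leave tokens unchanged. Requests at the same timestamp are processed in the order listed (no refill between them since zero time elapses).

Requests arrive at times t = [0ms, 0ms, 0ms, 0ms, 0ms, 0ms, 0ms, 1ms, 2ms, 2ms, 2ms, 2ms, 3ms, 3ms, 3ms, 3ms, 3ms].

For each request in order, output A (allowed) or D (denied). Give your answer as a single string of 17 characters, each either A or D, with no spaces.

Answer: AAADDDDAADDDADDDD

Derivation:
Simulating step by step:
  req#1 t=0ms: ALLOW
  req#2 t=0ms: ALLOW
  req#3 t=0ms: ALLOW
  req#4 t=0ms: DENY
  req#5 t=0ms: DENY
  req#6 t=0ms: DENY
  req#7 t=0ms: DENY
  req#8 t=1ms: ALLOW
  req#9 t=2ms: ALLOW
  req#10 t=2ms: DENY
  req#11 t=2ms: DENY
  req#12 t=2ms: DENY
  req#13 t=3ms: ALLOW
  req#14 t=3ms: DENY
  req#15 t=3ms: DENY
  req#16 t=3ms: DENY
  req#17 t=3ms: DENY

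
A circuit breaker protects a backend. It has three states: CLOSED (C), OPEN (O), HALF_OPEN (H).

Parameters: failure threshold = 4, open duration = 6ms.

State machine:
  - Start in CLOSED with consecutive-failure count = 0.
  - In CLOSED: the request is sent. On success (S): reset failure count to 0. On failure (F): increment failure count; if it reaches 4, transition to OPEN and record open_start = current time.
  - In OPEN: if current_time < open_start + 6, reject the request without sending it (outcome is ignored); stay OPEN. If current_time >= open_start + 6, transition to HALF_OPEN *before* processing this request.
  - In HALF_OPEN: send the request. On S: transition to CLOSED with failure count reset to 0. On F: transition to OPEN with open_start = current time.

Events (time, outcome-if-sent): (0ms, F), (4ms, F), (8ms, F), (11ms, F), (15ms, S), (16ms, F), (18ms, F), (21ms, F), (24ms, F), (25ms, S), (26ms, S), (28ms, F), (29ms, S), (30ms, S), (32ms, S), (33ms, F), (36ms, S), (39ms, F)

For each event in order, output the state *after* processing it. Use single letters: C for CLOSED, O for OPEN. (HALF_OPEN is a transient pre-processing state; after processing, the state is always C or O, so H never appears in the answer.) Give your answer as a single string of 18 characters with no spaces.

State after each event:
  event#1 t=0ms outcome=F: state=CLOSED
  event#2 t=4ms outcome=F: state=CLOSED
  event#3 t=8ms outcome=F: state=CLOSED
  event#4 t=11ms outcome=F: state=OPEN
  event#5 t=15ms outcome=S: state=OPEN
  event#6 t=16ms outcome=F: state=OPEN
  event#7 t=18ms outcome=F: state=OPEN
  event#8 t=21ms outcome=F: state=OPEN
  event#9 t=24ms outcome=F: state=OPEN
  event#10 t=25ms outcome=S: state=OPEN
  event#11 t=26ms outcome=S: state=OPEN
  event#12 t=28ms outcome=F: state=OPEN
  event#13 t=29ms outcome=S: state=OPEN
  event#14 t=30ms outcome=S: state=CLOSED
  event#15 t=32ms outcome=S: state=CLOSED
  event#16 t=33ms outcome=F: state=CLOSED
  event#17 t=36ms outcome=S: state=CLOSED
  event#18 t=39ms outcome=F: state=CLOSED

Answer: CCCOOOOOOOOOOCCCCC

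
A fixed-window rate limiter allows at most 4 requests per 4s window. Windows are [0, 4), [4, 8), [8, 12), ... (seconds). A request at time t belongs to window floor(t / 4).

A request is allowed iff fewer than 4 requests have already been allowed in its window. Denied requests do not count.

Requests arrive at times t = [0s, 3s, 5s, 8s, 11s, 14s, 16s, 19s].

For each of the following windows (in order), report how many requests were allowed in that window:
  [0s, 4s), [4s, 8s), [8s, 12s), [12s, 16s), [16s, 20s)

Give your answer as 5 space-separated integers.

Answer: 2 1 2 1 2

Derivation:
Processing requests:
  req#1 t=0s (window 0): ALLOW
  req#2 t=3s (window 0): ALLOW
  req#3 t=5s (window 1): ALLOW
  req#4 t=8s (window 2): ALLOW
  req#5 t=11s (window 2): ALLOW
  req#6 t=14s (window 3): ALLOW
  req#7 t=16s (window 4): ALLOW
  req#8 t=19s (window 4): ALLOW

Allowed counts by window: 2 1 2 1 2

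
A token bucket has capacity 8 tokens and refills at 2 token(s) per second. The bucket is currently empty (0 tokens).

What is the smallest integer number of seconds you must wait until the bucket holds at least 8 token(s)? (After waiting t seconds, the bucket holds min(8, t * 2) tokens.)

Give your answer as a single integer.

Answer: 4

Derivation:
Need t * 2 >= 8, so t >= 8/2.
Smallest integer t = ceil(8/2) = 4.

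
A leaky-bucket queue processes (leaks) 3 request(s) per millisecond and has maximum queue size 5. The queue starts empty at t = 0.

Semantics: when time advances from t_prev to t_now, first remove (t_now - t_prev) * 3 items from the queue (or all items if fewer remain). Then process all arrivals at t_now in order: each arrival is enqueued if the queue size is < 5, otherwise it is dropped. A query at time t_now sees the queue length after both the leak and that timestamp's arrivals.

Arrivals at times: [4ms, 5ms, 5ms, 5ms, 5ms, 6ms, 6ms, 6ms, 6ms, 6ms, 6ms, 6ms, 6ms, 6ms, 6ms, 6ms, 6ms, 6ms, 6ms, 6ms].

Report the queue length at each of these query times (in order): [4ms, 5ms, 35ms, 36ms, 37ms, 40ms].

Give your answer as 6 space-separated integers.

Queue lengths at query times:
  query t=4ms: backlog = 1
  query t=5ms: backlog = 4
  query t=35ms: backlog = 0
  query t=36ms: backlog = 0
  query t=37ms: backlog = 0
  query t=40ms: backlog = 0

Answer: 1 4 0 0 0 0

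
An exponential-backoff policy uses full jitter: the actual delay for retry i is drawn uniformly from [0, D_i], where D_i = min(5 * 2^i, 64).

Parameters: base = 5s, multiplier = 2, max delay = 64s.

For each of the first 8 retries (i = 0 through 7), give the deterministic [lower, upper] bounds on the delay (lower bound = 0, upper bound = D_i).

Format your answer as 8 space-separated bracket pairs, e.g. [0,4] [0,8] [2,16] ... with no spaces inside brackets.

Answer: [0,5] [0,10] [0,20] [0,40] [0,64] [0,64] [0,64] [0,64]

Derivation:
Computing bounds per retry:
  i=0: D_i=min(5*2^0,64)=5, bounds=[0,5]
  i=1: D_i=min(5*2^1,64)=10, bounds=[0,10]
  i=2: D_i=min(5*2^2,64)=20, bounds=[0,20]
  i=3: D_i=min(5*2^3,64)=40, bounds=[0,40]
  i=4: D_i=min(5*2^4,64)=64, bounds=[0,64]
  i=5: D_i=min(5*2^5,64)=64, bounds=[0,64]
  i=6: D_i=min(5*2^6,64)=64, bounds=[0,64]
  i=7: D_i=min(5*2^7,64)=64, bounds=[0,64]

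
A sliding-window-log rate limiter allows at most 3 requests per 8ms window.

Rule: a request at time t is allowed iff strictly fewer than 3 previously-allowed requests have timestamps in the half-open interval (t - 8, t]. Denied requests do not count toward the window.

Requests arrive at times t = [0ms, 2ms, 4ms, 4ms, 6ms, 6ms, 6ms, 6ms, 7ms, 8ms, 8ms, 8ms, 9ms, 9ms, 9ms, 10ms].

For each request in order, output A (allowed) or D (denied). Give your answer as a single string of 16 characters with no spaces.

Tracking allowed requests in the window:
  req#1 t=0ms: ALLOW
  req#2 t=2ms: ALLOW
  req#3 t=4ms: ALLOW
  req#4 t=4ms: DENY
  req#5 t=6ms: DENY
  req#6 t=6ms: DENY
  req#7 t=6ms: DENY
  req#8 t=6ms: DENY
  req#9 t=7ms: DENY
  req#10 t=8ms: ALLOW
  req#11 t=8ms: DENY
  req#12 t=8ms: DENY
  req#13 t=9ms: DENY
  req#14 t=9ms: DENY
  req#15 t=9ms: DENY
  req#16 t=10ms: ALLOW

Answer: AAADDDDDDADDDDDA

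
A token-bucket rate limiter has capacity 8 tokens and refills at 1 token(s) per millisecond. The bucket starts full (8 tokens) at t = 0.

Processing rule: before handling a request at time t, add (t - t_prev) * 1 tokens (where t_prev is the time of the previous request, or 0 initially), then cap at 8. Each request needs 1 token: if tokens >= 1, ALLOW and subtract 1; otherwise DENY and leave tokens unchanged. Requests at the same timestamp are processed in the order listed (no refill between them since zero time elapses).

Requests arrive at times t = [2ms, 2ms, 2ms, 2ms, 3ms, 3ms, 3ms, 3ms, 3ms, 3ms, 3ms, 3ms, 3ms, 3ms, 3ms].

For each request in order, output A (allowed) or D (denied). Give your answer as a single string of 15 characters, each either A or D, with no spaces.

Answer: AAAAAAAAADDDDDD

Derivation:
Simulating step by step:
  req#1 t=2ms: ALLOW
  req#2 t=2ms: ALLOW
  req#3 t=2ms: ALLOW
  req#4 t=2ms: ALLOW
  req#5 t=3ms: ALLOW
  req#6 t=3ms: ALLOW
  req#7 t=3ms: ALLOW
  req#8 t=3ms: ALLOW
  req#9 t=3ms: ALLOW
  req#10 t=3ms: DENY
  req#11 t=3ms: DENY
  req#12 t=3ms: DENY
  req#13 t=3ms: DENY
  req#14 t=3ms: DENY
  req#15 t=3ms: DENY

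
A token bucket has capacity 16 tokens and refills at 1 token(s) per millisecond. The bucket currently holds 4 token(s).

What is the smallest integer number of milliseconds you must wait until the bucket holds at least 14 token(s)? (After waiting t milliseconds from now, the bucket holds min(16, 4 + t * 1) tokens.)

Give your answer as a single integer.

Answer: 10

Derivation:
Need 4 + t * 1 >= 14, so t >= 10/1.
Smallest integer t = ceil(10/1) = 10.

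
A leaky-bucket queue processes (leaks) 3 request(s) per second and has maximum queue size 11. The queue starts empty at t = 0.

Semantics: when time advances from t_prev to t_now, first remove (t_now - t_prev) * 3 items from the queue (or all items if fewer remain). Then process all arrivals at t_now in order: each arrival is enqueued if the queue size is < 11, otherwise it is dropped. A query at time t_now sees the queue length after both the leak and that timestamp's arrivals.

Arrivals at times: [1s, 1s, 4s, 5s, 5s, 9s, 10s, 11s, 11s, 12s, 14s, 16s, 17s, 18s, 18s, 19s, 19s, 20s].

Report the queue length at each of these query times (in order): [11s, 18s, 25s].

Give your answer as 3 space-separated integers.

Queue lengths at query times:
  query t=11s: backlog = 2
  query t=18s: backlog = 2
  query t=25s: backlog = 0

Answer: 2 2 0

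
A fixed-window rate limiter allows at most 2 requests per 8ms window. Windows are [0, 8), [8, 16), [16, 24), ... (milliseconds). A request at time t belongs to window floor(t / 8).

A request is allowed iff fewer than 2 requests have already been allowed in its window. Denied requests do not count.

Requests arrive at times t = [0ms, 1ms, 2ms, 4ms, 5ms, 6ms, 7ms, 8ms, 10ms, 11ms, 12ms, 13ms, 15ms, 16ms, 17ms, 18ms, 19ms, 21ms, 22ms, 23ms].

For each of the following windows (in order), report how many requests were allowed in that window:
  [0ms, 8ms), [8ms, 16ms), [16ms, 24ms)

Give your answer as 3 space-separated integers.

Processing requests:
  req#1 t=0ms (window 0): ALLOW
  req#2 t=1ms (window 0): ALLOW
  req#3 t=2ms (window 0): DENY
  req#4 t=4ms (window 0): DENY
  req#5 t=5ms (window 0): DENY
  req#6 t=6ms (window 0): DENY
  req#7 t=7ms (window 0): DENY
  req#8 t=8ms (window 1): ALLOW
  req#9 t=10ms (window 1): ALLOW
  req#10 t=11ms (window 1): DENY
  req#11 t=12ms (window 1): DENY
  req#12 t=13ms (window 1): DENY
  req#13 t=15ms (window 1): DENY
  req#14 t=16ms (window 2): ALLOW
  req#15 t=17ms (window 2): ALLOW
  req#16 t=18ms (window 2): DENY
  req#17 t=19ms (window 2): DENY
  req#18 t=21ms (window 2): DENY
  req#19 t=22ms (window 2): DENY
  req#20 t=23ms (window 2): DENY

Allowed counts by window: 2 2 2

Answer: 2 2 2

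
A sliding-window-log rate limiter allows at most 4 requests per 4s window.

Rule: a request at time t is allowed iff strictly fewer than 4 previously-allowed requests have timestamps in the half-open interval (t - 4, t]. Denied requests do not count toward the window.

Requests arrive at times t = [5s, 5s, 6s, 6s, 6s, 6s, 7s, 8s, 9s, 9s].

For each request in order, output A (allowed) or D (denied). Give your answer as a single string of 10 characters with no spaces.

Answer: AAAADDDDAA

Derivation:
Tracking allowed requests in the window:
  req#1 t=5s: ALLOW
  req#2 t=5s: ALLOW
  req#3 t=6s: ALLOW
  req#4 t=6s: ALLOW
  req#5 t=6s: DENY
  req#6 t=6s: DENY
  req#7 t=7s: DENY
  req#8 t=8s: DENY
  req#9 t=9s: ALLOW
  req#10 t=9s: ALLOW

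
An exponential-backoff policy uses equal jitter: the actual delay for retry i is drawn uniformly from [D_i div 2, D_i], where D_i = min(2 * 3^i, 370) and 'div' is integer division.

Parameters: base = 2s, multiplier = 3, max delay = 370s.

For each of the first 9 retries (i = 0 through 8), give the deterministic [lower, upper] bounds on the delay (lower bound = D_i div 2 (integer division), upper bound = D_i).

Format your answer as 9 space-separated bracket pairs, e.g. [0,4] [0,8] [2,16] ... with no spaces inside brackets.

Answer: [1,2] [3,6] [9,18] [27,54] [81,162] [185,370] [185,370] [185,370] [185,370]

Derivation:
Computing bounds per retry:
  i=0: D_i=min(2*3^0,370)=2, bounds=[1,2]
  i=1: D_i=min(2*3^1,370)=6, bounds=[3,6]
  i=2: D_i=min(2*3^2,370)=18, bounds=[9,18]
  i=3: D_i=min(2*3^3,370)=54, bounds=[27,54]
  i=4: D_i=min(2*3^4,370)=162, bounds=[81,162]
  i=5: D_i=min(2*3^5,370)=370, bounds=[185,370]
  i=6: D_i=min(2*3^6,370)=370, bounds=[185,370]
  i=7: D_i=min(2*3^7,370)=370, bounds=[185,370]
  i=8: D_i=min(2*3^8,370)=370, bounds=[185,370]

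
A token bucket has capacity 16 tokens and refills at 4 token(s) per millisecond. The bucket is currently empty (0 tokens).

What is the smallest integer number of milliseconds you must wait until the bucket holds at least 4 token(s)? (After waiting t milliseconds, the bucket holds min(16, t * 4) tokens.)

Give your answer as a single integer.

Answer: 1

Derivation:
Need t * 4 >= 4, so t >= 4/4.
Smallest integer t = ceil(4/4) = 1.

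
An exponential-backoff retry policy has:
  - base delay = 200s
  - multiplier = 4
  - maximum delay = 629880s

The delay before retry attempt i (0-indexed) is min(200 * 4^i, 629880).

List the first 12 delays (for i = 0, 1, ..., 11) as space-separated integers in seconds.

Answer: 200 800 3200 12800 51200 204800 629880 629880 629880 629880 629880 629880

Derivation:
Computing each delay:
  i=0: min(200*4^0, 629880) = 200
  i=1: min(200*4^1, 629880) = 800
  i=2: min(200*4^2, 629880) = 3200
  i=3: min(200*4^3, 629880) = 12800
  i=4: min(200*4^4, 629880) = 51200
  i=5: min(200*4^5, 629880) = 204800
  i=6: min(200*4^6, 629880) = 629880
  i=7: min(200*4^7, 629880) = 629880
  i=8: min(200*4^8, 629880) = 629880
  i=9: min(200*4^9, 629880) = 629880
  i=10: min(200*4^10, 629880) = 629880
  i=11: min(200*4^11, 629880) = 629880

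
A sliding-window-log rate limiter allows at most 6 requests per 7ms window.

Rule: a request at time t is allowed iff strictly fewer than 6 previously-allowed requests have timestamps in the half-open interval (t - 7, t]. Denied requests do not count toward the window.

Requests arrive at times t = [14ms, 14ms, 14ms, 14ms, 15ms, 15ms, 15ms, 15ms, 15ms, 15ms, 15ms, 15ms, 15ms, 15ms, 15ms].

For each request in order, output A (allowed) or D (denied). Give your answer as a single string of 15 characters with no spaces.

Answer: AAAAAADDDDDDDDD

Derivation:
Tracking allowed requests in the window:
  req#1 t=14ms: ALLOW
  req#2 t=14ms: ALLOW
  req#3 t=14ms: ALLOW
  req#4 t=14ms: ALLOW
  req#5 t=15ms: ALLOW
  req#6 t=15ms: ALLOW
  req#7 t=15ms: DENY
  req#8 t=15ms: DENY
  req#9 t=15ms: DENY
  req#10 t=15ms: DENY
  req#11 t=15ms: DENY
  req#12 t=15ms: DENY
  req#13 t=15ms: DENY
  req#14 t=15ms: DENY
  req#15 t=15ms: DENY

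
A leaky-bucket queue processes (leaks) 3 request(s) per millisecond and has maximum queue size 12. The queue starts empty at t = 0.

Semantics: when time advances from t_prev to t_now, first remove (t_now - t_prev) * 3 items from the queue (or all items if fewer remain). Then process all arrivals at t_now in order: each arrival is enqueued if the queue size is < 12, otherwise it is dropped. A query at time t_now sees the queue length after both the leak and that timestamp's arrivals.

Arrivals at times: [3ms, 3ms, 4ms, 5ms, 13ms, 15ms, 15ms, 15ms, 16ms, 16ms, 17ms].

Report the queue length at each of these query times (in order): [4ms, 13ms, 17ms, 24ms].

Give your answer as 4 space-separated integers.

Answer: 1 1 1 0

Derivation:
Queue lengths at query times:
  query t=4ms: backlog = 1
  query t=13ms: backlog = 1
  query t=17ms: backlog = 1
  query t=24ms: backlog = 0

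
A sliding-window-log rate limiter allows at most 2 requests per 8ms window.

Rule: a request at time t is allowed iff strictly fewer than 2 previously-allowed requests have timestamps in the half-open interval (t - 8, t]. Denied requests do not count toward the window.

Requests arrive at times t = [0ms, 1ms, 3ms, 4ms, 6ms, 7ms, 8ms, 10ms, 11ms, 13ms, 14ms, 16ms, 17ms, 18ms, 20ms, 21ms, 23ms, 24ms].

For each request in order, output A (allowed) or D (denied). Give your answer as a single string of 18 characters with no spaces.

Answer: AADDDDAADDDADADDDA

Derivation:
Tracking allowed requests in the window:
  req#1 t=0ms: ALLOW
  req#2 t=1ms: ALLOW
  req#3 t=3ms: DENY
  req#4 t=4ms: DENY
  req#5 t=6ms: DENY
  req#6 t=7ms: DENY
  req#7 t=8ms: ALLOW
  req#8 t=10ms: ALLOW
  req#9 t=11ms: DENY
  req#10 t=13ms: DENY
  req#11 t=14ms: DENY
  req#12 t=16ms: ALLOW
  req#13 t=17ms: DENY
  req#14 t=18ms: ALLOW
  req#15 t=20ms: DENY
  req#16 t=21ms: DENY
  req#17 t=23ms: DENY
  req#18 t=24ms: ALLOW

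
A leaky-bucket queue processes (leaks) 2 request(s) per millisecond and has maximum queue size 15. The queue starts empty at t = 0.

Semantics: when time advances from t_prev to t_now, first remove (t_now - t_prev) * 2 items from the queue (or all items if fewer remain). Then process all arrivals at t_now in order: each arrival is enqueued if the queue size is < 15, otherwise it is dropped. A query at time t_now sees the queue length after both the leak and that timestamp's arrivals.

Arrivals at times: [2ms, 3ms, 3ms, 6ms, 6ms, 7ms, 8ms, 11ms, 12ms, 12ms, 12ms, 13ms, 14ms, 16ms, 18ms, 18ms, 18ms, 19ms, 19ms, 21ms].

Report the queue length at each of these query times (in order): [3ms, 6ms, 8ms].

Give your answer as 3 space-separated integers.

Queue lengths at query times:
  query t=3ms: backlog = 2
  query t=6ms: backlog = 2
  query t=8ms: backlog = 1

Answer: 2 2 1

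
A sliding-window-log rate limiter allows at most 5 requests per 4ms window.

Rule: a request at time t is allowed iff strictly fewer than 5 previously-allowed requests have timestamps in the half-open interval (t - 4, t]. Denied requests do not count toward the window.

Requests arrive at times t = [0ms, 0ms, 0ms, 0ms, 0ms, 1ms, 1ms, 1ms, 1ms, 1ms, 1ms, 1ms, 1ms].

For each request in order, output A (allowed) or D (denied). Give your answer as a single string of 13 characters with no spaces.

Answer: AAAAADDDDDDDD

Derivation:
Tracking allowed requests in the window:
  req#1 t=0ms: ALLOW
  req#2 t=0ms: ALLOW
  req#3 t=0ms: ALLOW
  req#4 t=0ms: ALLOW
  req#5 t=0ms: ALLOW
  req#6 t=1ms: DENY
  req#7 t=1ms: DENY
  req#8 t=1ms: DENY
  req#9 t=1ms: DENY
  req#10 t=1ms: DENY
  req#11 t=1ms: DENY
  req#12 t=1ms: DENY
  req#13 t=1ms: DENY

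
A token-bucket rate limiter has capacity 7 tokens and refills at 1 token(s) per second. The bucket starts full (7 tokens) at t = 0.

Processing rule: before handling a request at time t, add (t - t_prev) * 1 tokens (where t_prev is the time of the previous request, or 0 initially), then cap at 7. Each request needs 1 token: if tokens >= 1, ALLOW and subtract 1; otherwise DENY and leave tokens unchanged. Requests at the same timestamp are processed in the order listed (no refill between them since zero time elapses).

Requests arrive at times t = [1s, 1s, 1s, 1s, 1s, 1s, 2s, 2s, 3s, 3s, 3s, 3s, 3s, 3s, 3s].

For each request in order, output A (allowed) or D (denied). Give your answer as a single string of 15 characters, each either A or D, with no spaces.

Simulating step by step:
  req#1 t=1s: ALLOW
  req#2 t=1s: ALLOW
  req#3 t=1s: ALLOW
  req#4 t=1s: ALLOW
  req#5 t=1s: ALLOW
  req#6 t=1s: ALLOW
  req#7 t=2s: ALLOW
  req#8 t=2s: ALLOW
  req#9 t=3s: ALLOW
  req#10 t=3s: DENY
  req#11 t=3s: DENY
  req#12 t=3s: DENY
  req#13 t=3s: DENY
  req#14 t=3s: DENY
  req#15 t=3s: DENY

Answer: AAAAAAAAADDDDDD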